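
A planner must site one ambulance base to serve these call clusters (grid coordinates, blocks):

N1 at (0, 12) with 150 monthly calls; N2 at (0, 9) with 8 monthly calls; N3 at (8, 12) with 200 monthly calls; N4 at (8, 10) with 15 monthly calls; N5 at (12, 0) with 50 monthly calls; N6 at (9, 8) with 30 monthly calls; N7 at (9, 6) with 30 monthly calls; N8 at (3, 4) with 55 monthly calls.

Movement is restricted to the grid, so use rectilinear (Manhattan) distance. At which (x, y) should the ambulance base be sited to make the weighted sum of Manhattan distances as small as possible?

(8, 12)

Manhattan distance separates: Σwᵢ(|x−xᵢ|+|y−yᵢ|) = Σwᵢ|x−xᵢ| + Σwᵢ|y−yᵢ|, so x and y are optimised independently as 1-D weighted medians.
Total weight W = 538; half = 269.
x-coordinate, sorted with cumulative weight:
  x=0 (N1, w=150) cum 150
  x=0 (N2, w=8) cum 158
  x=3 (N8, w=55) cum 213
  x=8 (N3, w=200) cum 413  ← median
  x=8 (N4, w=15) cum 428
  x=9 (N6, w=30) cum 458
  x=9 (N7, w=30) cum 488
  x=12 (N5, w=50) cum 538
⇒ x* = 8
y-coordinate, sorted with cumulative weight:
  y=0 (N5, w=50) cum 50
  y=4 (N8, w=55) cum 105
  y=6 (N7, w=30) cum 135
  y=8 (N6, w=30) cum 165
  y=9 (N2, w=8) cum 173
  y=10 (N4, w=15) cum 188
  y=12 (N1, w=150) cum 338  ← median
  y=12 (N3, w=200) cum 538
⇒ y* = 12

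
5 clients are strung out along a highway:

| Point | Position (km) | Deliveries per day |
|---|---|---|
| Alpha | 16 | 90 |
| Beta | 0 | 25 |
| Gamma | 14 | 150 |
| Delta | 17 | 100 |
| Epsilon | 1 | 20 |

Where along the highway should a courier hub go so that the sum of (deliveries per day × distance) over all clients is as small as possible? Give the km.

x = 14

For a sum of weighted absolute distances on a line, the optimum is the weighted median (not the mean). Total weight W = 385; half-weight = 192.5.
Sort by position and accumulate weight:
  km 0 (Beta, w=25) → cum 25
  km 1 (Epsilon, w=20) → cum 45
  km 14 (Gamma, w=150) → cum 195  ≥ 192.5 → median here
  km 16 (Alpha, w=90) → cum 285
  km 17 (Delta, w=100) → cum 385
Optimal location: km 14.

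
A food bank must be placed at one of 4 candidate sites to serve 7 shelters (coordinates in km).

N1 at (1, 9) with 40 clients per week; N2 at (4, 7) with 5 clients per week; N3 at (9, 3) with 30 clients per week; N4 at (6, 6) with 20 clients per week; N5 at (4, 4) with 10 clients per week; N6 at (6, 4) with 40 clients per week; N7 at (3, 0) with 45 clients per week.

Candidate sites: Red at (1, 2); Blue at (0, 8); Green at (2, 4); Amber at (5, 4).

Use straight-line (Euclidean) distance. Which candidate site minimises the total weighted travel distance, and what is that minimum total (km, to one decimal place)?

Total weighted distance at each candidate:
  Red (1, 2): total = 1057.8
  Blue (0, 8): total = 1242.0
  Green (2, 4): total = 889.1
  Amber (5, 4): total = 691.6
Minimum is at Amber with total 691.6 km.

Amber, total 691.6 km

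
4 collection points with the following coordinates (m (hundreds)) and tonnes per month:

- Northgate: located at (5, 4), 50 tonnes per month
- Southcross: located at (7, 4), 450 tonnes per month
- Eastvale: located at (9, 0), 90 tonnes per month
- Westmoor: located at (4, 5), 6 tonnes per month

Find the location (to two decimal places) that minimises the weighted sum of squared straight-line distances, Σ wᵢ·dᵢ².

(7.10, 3.41)

The minimiser of Σwᵢ‖p−pᵢ‖² is the weighted centroid p* = (Σwᵢpᵢ)/(Σwᵢ).
Σwᵢ = 596.
Σwᵢxᵢ = 50·5 + 450·7 + 90·9 + 6·4 = 4234.
Σwᵢyᵢ = 50·4 + 450·4 + 90·0 + 6·5 = 2030.
x* = 4234/596 = 7.10, y* = 2030/596 = 3.41.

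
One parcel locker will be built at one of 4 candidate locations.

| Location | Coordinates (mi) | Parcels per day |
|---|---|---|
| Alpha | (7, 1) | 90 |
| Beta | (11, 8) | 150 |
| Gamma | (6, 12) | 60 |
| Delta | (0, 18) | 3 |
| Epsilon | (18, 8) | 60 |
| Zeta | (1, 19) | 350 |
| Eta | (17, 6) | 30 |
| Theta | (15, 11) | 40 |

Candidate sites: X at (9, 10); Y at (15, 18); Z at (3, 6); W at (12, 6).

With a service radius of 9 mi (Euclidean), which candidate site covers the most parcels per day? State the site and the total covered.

W, covering 430

Coverage radius r = 9 mi; a point is covered iff (Δx)²+(Δy)² ≤ 9² = 81.
  X (9, 10): covers {Beta, Gamma, Eta, Theta} → 280
  Y (15, 18): covers {Theta} → 40
  Z (3, 6): covers {Alpha, Beta, Gamma} → 300
  W (12, 6): covers {Alpha, Beta, Gamma, Epsilon, Eta, Theta} → 430
Maximum coverage at W: 430 parcels per day.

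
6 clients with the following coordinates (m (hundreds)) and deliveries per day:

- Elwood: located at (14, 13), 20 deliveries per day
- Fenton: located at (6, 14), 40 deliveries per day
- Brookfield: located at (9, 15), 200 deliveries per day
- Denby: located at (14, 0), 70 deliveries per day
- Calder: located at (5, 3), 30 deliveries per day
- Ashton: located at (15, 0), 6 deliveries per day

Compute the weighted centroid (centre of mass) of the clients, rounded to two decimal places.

The minimiser of Σwᵢ‖p−pᵢ‖² is the weighted centroid p* = (Σwᵢpᵢ)/(Σwᵢ).
Σwᵢ = 366.
Σwᵢxᵢ = 20·14 + 40·6 + 200·9 + 70·14 + 30·5 + 6·15 = 3540.
Σwᵢyᵢ = 20·13 + 40·14 + 200·15 + 70·0 + 30·3 + 6·0 = 3910.
x* = 3540/366 = 9.67, y* = 3910/366 = 10.68.

(9.67, 10.68)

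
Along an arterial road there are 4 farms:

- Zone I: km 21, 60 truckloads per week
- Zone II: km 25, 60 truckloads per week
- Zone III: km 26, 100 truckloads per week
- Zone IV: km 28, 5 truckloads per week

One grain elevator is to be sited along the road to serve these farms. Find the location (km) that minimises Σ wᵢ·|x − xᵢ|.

x = 25

For a sum of weighted absolute distances on a line, the optimum is the weighted median (not the mean). Total weight W = 225; half-weight = 112.5.
Sort by position and accumulate weight:
  km 21 (Zone I, w=60) → cum 60
  km 25 (Zone II, w=60) → cum 120  ≥ 112.5 → median here
  km 26 (Zone III, w=100) → cum 220
  km 28 (Zone IV, w=5) → cum 225
Optimal location: km 25.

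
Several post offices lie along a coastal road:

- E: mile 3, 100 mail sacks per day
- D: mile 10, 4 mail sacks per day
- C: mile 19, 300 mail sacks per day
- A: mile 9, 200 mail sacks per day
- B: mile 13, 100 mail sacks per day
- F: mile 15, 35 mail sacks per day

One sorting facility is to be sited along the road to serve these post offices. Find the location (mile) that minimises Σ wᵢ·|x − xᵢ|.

For a sum of weighted absolute distances on a line, the optimum is the weighted median (not the mean). Total weight W = 739; half-weight = 369.5.
Sort by position and accumulate weight:
  mile 3 (E, w=100) → cum 100
  mile 9 (A, w=200) → cum 300
  mile 10 (D, w=4) → cum 304
  mile 13 (B, w=100) → cum 404  ≥ 369.5 → median here
  mile 15 (F, w=35) → cum 439
  mile 19 (C, w=300) → cum 739
Optimal location: mile 13.

x = 13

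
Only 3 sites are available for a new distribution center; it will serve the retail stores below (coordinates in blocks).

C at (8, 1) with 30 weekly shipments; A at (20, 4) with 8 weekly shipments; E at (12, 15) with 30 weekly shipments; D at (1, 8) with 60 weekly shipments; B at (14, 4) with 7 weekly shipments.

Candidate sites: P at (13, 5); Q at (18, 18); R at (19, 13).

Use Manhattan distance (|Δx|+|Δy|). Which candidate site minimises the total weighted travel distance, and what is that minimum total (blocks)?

Total weighted distance at each candidate:
  P (13, 5): total = 1578
  Q (18, 18): total = 2954
  R (19, 13): total = 2518
Minimum is at P with total 1578 blocks.

P, total 1578 blocks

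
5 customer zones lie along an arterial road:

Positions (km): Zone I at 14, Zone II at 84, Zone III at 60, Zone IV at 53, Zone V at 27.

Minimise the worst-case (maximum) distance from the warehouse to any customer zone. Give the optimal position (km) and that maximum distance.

location 49, max distance 35

The 1-center on a line is the midpoint of the two extreme points: leftmost at 14, rightmost at 84.
Optimal location = (14 + 84)/2 = 49; maximum distance = (84 − 14)/2 = 35.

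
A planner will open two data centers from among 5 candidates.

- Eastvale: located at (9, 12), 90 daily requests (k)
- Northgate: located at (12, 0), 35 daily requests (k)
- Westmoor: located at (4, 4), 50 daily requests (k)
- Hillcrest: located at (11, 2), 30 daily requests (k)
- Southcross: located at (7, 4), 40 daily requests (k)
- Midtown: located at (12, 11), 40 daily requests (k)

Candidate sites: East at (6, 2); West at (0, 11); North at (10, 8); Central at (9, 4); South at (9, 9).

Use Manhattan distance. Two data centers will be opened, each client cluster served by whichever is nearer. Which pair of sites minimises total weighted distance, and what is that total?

{Central, South}, total 1165

Evaluate every pair (each demand assigned to the nearer of the two):
  {Central, South}: total = 1165
  {East, South}: total = 1220
  {North, Central}: total = 1345
  {East, North}: total = 1400
  {East, Central}: total = 1765
  {North, South}: total = 1810
  {West, Central}: total = 1815
  {West, South}: total = 1940
  {West, North}: total = 1990
  {East, West}: total = 2130
Best pair: {Central, South} with total 1165.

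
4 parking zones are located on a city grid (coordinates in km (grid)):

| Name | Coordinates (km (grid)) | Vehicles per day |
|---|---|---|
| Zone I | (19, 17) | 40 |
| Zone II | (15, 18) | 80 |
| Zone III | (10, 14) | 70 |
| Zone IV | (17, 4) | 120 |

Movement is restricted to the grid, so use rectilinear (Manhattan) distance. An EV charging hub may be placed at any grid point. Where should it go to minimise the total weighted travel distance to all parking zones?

(17, 14)

Manhattan distance separates: Σwᵢ(|x−xᵢ|+|y−yᵢ|) = Σwᵢ|x−xᵢ| + Σwᵢ|y−yᵢ|, so x and y are optimised independently as 1-D weighted medians.
Total weight W = 310; half = 155.
x-coordinate, sorted with cumulative weight:
  x=10 (Zone III, w=70) cum 70
  x=15 (Zone II, w=80) cum 150
  x=17 (Zone IV, w=120) cum 270  ← median
  x=19 (Zone I, w=40) cum 310
⇒ x* = 17
y-coordinate, sorted with cumulative weight:
  y=4 (Zone IV, w=120) cum 120
  y=14 (Zone III, w=70) cum 190  ← median
  y=17 (Zone I, w=40) cum 230
  y=18 (Zone II, w=80) cum 310
⇒ y* = 14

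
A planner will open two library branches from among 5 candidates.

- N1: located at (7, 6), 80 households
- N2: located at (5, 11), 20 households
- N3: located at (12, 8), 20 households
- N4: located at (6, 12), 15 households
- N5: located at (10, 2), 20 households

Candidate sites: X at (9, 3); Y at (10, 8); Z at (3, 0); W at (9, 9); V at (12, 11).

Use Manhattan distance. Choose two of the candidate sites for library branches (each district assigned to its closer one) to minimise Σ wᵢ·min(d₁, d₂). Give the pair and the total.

Evaluate every pair (each demand assigned to the nearer of the two):
  {X, W}: total = 730
  {X, V}: total = 745
  {X, Y}: total = 760
  {Y, W}: total = 770
  {Y, V}: total = 805
  {W, V}: total = 830
  {Y, Z}: total = 840
  {Z, W}: total = 850
  {X, Z}: total = 1020
  {Z, V}: total = 1285
Best pair: {X, W} with total 730.

{X, W}, total 730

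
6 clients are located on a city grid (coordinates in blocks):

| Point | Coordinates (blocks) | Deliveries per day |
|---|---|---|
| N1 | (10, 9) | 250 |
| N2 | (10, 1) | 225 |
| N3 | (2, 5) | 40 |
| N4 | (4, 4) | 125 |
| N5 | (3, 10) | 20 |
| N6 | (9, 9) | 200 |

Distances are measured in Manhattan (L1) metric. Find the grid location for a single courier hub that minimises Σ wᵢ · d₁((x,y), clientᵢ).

(10, 9)

Manhattan distance separates: Σwᵢ(|x−xᵢ|+|y−yᵢ|) = Σwᵢ|x−xᵢ| + Σwᵢ|y−yᵢ|, so x and y are optimised independently as 1-D weighted medians.
Total weight W = 860; half = 430.
x-coordinate, sorted with cumulative weight:
  x=2 (N3, w=40) cum 40
  x=3 (N5, w=20) cum 60
  x=4 (N4, w=125) cum 185
  x=9 (N6, w=200) cum 385
  x=10 (N1, w=250) cum 635  ← median
  x=10 (N2, w=225) cum 860
⇒ x* = 10
y-coordinate, sorted with cumulative weight:
  y=1 (N2, w=225) cum 225
  y=4 (N4, w=125) cum 350
  y=5 (N3, w=40) cum 390
  y=9 (N1, w=250) cum 640  ← median
  y=9 (N6, w=200) cum 840
  y=10 (N5, w=20) cum 860
⇒ y* = 9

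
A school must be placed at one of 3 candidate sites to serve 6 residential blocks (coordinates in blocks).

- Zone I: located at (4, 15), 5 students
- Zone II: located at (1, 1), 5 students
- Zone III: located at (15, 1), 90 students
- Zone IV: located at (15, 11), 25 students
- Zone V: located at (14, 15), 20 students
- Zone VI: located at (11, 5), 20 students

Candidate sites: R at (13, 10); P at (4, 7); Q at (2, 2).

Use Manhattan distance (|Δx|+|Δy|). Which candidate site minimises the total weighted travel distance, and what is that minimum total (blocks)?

R, total 1500 blocks

Total weighted distance at each candidate:
  R (13, 10): total = 1500
  P (4, 7): total = 2530
  Q (2, 2): total = 2635
Minimum is at R with total 1500 blocks.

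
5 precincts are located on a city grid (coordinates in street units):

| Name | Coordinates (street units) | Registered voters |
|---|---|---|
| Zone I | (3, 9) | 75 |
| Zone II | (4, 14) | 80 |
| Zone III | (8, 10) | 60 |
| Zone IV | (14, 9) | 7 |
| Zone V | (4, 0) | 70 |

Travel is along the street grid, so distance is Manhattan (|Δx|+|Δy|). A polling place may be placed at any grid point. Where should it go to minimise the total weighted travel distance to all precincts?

Manhattan distance separates: Σwᵢ(|x−xᵢ|+|y−yᵢ|) = Σwᵢ|x−xᵢ| + Σwᵢ|y−yᵢ|, so x and y are optimised independently as 1-D weighted medians.
Total weight W = 292; half = 146.
x-coordinate, sorted with cumulative weight:
  x=3 (Zone I, w=75) cum 75
  x=4 (Zone II, w=80) cum 155  ← median
  x=4 (Zone V, w=70) cum 225
  x=8 (Zone III, w=60) cum 285
  x=14 (Zone IV, w=7) cum 292
⇒ x* = 4
y-coordinate, sorted with cumulative weight:
  y=0 (Zone V, w=70) cum 70
  y=9 (Zone I, w=75) cum 145
  y=9 (Zone IV, w=7) cum 152  ← median
  y=10 (Zone III, w=60) cum 212
  y=14 (Zone II, w=80) cum 292
⇒ y* = 9

(4, 9)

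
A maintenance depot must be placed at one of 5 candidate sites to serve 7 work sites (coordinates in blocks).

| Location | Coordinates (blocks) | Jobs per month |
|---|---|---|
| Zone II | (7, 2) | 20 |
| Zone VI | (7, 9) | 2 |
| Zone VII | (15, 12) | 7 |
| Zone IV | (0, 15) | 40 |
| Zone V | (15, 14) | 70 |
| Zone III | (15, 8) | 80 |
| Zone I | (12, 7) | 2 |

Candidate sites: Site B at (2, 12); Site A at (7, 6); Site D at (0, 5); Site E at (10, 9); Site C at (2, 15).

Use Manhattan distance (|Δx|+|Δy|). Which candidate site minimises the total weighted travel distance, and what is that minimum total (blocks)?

Total weighted distance at each candidate:
  Site B (2, 12): total = 3047
  Site A (7, 6): total = 2756
  Site D (0, 5): total = 3924
  Site E (10, 9): total = 2090
  Site C (2, 15): total = 3190
Minimum is at Site E with total 2090 blocks.

Site E, total 2090 blocks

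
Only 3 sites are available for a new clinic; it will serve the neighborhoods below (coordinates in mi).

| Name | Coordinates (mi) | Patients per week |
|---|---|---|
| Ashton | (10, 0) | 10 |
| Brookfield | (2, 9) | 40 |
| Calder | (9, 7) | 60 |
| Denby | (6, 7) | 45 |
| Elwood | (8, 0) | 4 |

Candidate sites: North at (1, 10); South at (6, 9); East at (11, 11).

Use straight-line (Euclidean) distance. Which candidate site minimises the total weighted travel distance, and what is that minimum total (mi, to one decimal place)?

South, total 601.7 mi

Total weighted distance at each candidate:
  North (1, 10): total = 1015.0
  South (6, 9): total = 601.7
  East (11, 11): total = 1081.3
Minimum is at South with total 601.7 mi.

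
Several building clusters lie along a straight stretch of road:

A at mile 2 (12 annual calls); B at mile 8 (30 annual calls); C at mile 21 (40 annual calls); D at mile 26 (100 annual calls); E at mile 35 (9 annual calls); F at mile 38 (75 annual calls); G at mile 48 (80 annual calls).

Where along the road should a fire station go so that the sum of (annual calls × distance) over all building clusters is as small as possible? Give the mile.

For a sum of weighted absolute distances on a line, the optimum is the weighted median (not the mean). Total weight W = 346; half-weight = 173.
Sort by position and accumulate weight:
  mile 2 (A, w=12) → cum 12
  mile 8 (B, w=30) → cum 42
  mile 21 (C, w=40) → cum 82
  mile 26 (D, w=100) → cum 182  ≥ 173 → median here
  mile 35 (E, w=9) → cum 191
  mile 38 (F, w=75) → cum 266
  mile 48 (G, w=80) → cum 346
Optimal location: mile 26.

x = 26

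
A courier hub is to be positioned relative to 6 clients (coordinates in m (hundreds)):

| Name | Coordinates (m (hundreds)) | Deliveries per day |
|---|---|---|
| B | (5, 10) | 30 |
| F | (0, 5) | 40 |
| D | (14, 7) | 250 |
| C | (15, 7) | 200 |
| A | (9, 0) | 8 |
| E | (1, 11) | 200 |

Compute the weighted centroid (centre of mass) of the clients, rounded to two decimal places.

(9.51, 8.04)

The minimiser of Σwᵢ‖p−pᵢ‖² is the weighted centroid p* = (Σwᵢpᵢ)/(Σwᵢ).
Σwᵢ = 728.
Σwᵢxᵢ = 30·5 + 40·0 + 250·14 + 200·15 + 8·9 + 200·1 = 6922.
Σwᵢyᵢ = 30·10 + 40·5 + 250·7 + 200·7 + 8·0 + 200·11 = 5850.
x* = 6922/728 = 9.51, y* = 5850/728 = 8.04.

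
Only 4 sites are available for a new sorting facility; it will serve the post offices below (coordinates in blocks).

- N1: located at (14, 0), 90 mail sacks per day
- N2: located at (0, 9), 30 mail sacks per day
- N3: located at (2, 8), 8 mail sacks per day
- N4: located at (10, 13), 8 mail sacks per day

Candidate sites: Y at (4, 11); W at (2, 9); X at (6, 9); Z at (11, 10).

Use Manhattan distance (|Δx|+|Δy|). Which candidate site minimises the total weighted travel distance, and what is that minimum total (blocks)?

Z, total 1650 blocks

Total weighted distance at each candidate:
  Y (4, 11): total = 2174
  W (2, 9): total = 2054
  X (6, 9): total = 1814
  Z (11, 10): total = 1650
Minimum is at Z with total 1650 blocks.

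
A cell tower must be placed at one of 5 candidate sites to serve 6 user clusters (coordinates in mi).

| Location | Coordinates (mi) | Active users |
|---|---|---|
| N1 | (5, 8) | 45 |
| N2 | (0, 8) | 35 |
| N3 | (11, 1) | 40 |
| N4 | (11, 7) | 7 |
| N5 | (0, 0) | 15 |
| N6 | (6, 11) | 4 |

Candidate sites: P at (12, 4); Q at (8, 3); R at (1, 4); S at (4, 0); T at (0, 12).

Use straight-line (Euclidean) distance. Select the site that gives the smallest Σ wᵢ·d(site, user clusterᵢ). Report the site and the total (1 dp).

Total weighted distance at each candidate:
  P (12, 4): total = 1180.8
  Q (8, 3): total = 932.9
  R (1, 4): total = 985.8
  S (4, 0): total = 1132.7
  T (0, 12): total = 1339.3
Minimum is at Q with total 932.9 mi.

Q, total 932.9 mi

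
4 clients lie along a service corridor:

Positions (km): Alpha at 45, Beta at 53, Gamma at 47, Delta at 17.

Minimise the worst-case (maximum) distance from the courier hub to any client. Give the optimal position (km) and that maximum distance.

location 35, max distance 18

The 1-center on a line is the midpoint of the two extreme points: leftmost at 17, rightmost at 53.
Optimal location = (17 + 53)/2 = 35; maximum distance = (53 − 17)/2 = 18.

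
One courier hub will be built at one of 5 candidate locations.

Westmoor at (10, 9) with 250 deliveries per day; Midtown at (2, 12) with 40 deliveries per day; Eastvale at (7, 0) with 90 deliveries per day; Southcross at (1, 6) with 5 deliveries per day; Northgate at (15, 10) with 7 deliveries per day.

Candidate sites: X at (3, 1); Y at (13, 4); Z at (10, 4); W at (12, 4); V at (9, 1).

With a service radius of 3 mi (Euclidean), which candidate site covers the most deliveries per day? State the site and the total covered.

Coverage radius r = 3 mi; a point is covered iff (Δx)²+(Δy)² ≤ 3² = 9.
  X (3, 1): covers {none} → 0
  Y (13, 4): covers {none} → 0
  Z (10, 4): covers {none} → 0
  W (12, 4): covers {none} → 0
  V (9, 1): covers {Eastvale} → 90
Maximum coverage at V: 90 deliveries per day.

V, covering 90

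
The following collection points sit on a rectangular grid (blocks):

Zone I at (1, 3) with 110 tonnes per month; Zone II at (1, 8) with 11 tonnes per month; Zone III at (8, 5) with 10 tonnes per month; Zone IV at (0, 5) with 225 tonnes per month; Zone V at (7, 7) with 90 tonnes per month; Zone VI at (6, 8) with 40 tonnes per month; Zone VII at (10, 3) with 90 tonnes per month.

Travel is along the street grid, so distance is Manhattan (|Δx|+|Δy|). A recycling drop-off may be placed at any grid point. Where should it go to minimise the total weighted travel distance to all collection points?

Manhattan distance separates: Σwᵢ(|x−xᵢ|+|y−yᵢ|) = Σwᵢ|x−xᵢ| + Σwᵢ|y−yᵢ|, so x and y are optimised independently as 1-D weighted medians.
Total weight W = 576; half = 288.
x-coordinate, sorted with cumulative weight:
  x=0 (Zone IV, w=225) cum 225
  x=1 (Zone I, w=110) cum 335  ← median
  x=1 (Zone II, w=11) cum 346
  x=6 (Zone VI, w=40) cum 386
  x=7 (Zone V, w=90) cum 476
  x=8 (Zone III, w=10) cum 486
  x=10 (Zone VII, w=90) cum 576
⇒ x* = 1
y-coordinate, sorted with cumulative weight:
  y=3 (Zone I, w=110) cum 110
  y=3 (Zone VII, w=90) cum 200
  y=5 (Zone III, w=10) cum 210
  y=5 (Zone IV, w=225) cum 435  ← median
  y=7 (Zone V, w=90) cum 525
  y=8 (Zone II, w=11) cum 536
  y=8 (Zone VI, w=40) cum 576
⇒ y* = 5

(1, 5)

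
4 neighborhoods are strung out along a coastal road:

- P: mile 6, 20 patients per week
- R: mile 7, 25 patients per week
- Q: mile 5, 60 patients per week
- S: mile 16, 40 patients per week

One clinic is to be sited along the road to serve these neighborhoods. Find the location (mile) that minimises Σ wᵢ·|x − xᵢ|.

x = 6

For a sum of weighted absolute distances on a line, the optimum is the weighted median (not the mean). Total weight W = 145; half-weight = 72.5.
Sort by position and accumulate weight:
  mile 5 (Q, w=60) → cum 60
  mile 6 (P, w=20) → cum 80  ≥ 72.5 → median here
  mile 7 (R, w=25) → cum 105
  mile 16 (S, w=40) → cum 145
Optimal location: mile 6.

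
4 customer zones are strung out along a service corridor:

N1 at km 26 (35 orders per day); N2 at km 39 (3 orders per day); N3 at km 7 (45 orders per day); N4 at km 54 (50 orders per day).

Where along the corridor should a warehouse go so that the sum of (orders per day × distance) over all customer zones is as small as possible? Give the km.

x = 26

For a sum of weighted absolute distances on a line, the optimum is the weighted median (not the mean). Total weight W = 133; half-weight = 66.5.
Sort by position and accumulate weight:
  km 7 (N3, w=45) → cum 45
  km 26 (N1, w=35) → cum 80  ≥ 66.5 → median here
  km 39 (N2, w=3) → cum 83
  km 54 (N4, w=50) → cum 133
Optimal location: km 26.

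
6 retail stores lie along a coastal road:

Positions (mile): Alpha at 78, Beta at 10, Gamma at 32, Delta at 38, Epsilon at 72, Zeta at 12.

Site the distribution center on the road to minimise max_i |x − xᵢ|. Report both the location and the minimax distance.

The 1-center on a line is the midpoint of the two extreme points: leftmost at 10, rightmost at 78.
Optimal location = (10 + 78)/2 = 44; maximum distance = (78 − 10)/2 = 34.

location 44, max distance 34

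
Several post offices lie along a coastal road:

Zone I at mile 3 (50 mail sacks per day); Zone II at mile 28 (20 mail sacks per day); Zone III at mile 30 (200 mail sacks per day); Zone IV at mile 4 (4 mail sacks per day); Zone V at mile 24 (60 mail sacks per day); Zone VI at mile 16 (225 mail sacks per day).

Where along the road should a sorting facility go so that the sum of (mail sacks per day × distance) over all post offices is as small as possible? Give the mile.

x = 24

For a sum of weighted absolute distances on a line, the optimum is the weighted median (not the mean). Total weight W = 559; half-weight = 279.5.
Sort by position and accumulate weight:
  mile 3 (Zone I, w=50) → cum 50
  mile 4 (Zone IV, w=4) → cum 54
  mile 16 (Zone VI, w=225) → cum 279
  mile 24 (Zone V, w=60) → cum 339  ≥ 279.5 → median here
  mile 28 (Zone II, w=20) → cum 359
  mile 30 (Zone III, w=200) → cum 559
Optimal location: mile 24.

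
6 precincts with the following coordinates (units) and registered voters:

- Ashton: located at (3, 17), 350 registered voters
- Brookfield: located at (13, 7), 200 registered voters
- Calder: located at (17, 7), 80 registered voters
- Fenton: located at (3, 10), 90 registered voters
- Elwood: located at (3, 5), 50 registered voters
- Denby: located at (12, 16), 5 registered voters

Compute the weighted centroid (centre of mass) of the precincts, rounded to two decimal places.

(7.08, 11.79)

The minimiser of Σwᵢ‖p−pᵢ‖² is the weighted centroid p* = (Σwᵢpᵢ)/(Σwᵢ).
Σwᵢ = 775.
Σwᵢxᵢ = 350·3 + 200·13 + 80·17 + 90·3 + 50·3 + 5·12 = 5490.
Σwᵢyᵢ = 350·17 + 200·7 + 80·7 + 90·10 + 50·5 + 5·16 = 9140.
x* = 5490/775 = 7.08, y* = 9140/775 = 11.79.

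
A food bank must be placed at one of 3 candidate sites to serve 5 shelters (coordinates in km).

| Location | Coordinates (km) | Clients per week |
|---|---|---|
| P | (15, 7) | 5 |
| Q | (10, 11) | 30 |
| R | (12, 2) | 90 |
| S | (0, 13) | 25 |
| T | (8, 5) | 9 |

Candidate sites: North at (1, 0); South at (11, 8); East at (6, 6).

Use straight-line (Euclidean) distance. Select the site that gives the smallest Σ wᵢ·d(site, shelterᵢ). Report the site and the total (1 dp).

Total weighted distance at each candidate:
  North (1, 0): total = 1914.3
  South (11, 8): total = 1003.2
  East (6, 6): total = 1137.0
Minimum is at South with total 1003.2 km.

South, total 1003.2 km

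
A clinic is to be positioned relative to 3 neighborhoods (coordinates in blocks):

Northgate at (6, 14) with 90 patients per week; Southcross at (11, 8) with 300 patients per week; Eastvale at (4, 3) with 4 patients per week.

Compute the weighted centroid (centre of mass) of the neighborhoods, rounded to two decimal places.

The minimiser of Σwᵢ‖p−pᵢ‖² is the weighted centroid p* = (Σwᵢpᵢ)/(Σwᵢ).
Σwᵢ = 394.
Σwᵢxᵢ = 90·6 + 300·11 + 4·4 = 3856.
Σwᵢyᵢ = 90·14 + 300·8 + 4·3 = 3672.
x* = 3856/394 = 9.79, y* = 3672/394 = 9.32.

(9.79, 9.32)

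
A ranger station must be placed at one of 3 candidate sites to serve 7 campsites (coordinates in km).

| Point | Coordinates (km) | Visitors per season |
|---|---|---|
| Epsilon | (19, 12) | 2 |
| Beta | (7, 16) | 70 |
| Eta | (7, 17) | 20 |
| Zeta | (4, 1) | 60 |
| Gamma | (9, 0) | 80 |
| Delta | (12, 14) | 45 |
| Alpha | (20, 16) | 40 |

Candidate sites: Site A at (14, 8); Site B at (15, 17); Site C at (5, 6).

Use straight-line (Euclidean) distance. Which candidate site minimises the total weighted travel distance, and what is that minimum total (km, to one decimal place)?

Total weighted distance at each candidate:
  Site A (14, 8): total = 3156.7
  Site B (15, 17): total = 3739.3
  Site C (5, 6): total = 3050.2
Minimum is at Site C with total 3050.2 km.

Site C, total 3050.2 km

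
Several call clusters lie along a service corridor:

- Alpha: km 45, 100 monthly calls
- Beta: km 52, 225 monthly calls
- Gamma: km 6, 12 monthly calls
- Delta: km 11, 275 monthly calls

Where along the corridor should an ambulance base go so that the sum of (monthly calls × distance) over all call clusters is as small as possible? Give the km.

For a sum of weighted absolute distances on a line, the optimum is the weighted median (not the mean). Total weight W = 612; half-weight = 306.
Sort by position and accumulate weight:
  km 6 (Gamma, w=12) → cum 12
  km 11 (Delta, w=275) → cum 287
  km 45 (Alpha, w=100) → cum 387  ≥ 306 → median here
  km 52 (Beta, w=225) → cum 612
Optimal location: km 45.

x = 45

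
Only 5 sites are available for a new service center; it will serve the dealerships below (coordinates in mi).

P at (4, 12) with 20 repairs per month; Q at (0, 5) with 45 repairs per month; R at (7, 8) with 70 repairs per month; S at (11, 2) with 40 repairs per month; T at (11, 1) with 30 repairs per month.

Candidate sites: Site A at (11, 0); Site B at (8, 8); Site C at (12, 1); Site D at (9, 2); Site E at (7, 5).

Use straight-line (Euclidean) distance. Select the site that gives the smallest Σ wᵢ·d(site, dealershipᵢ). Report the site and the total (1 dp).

Total weighted distance at each candidate:
  Site A (11, 0): total = 1557.7
  Site B (8, 8): total = 1064.4
  Site C (12, 1): total = 1530.0
  Site D (9, 2): total = 1240.3
  Site E (7, 5): total = 1047.0
Minimum is at Site E with total 1047.0 mi.

Site E, total 1047.0 mi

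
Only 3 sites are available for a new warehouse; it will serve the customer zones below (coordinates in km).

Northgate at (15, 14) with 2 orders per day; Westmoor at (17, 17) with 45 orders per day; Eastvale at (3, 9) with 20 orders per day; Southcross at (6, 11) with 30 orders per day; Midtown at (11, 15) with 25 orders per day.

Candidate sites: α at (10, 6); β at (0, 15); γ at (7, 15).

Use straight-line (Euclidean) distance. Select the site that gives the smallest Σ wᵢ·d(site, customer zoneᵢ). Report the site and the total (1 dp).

γ, total 843.0 km

Total weighted distance at each candidate:
  α (10, 6): total = 1176.4
  β (0, 15): total = 1425.8
  γ (7, 15): total = 843.0
Minimum is at γ with total 843.0 km.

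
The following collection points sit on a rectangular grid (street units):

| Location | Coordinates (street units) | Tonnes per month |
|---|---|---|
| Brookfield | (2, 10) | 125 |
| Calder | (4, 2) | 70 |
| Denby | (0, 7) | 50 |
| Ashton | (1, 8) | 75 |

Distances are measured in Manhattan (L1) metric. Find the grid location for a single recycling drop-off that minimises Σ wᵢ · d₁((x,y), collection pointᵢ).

(2, 8)

Manhattan distance separates: Σwᵢ(|x−xᵢ|+|y−yᵢ|) = Σwᵢ|x−xᵢ| + Σwᵢ|y−yᵢ|, so x and y are optimised independently as 1-D weighted medians.
Total weight W = 320; half = 160.
x-coordinate, sorted with cumulative weight:
  x=0 (Denby, w=50) cum 50
  x=1 (Ashton, w=75) cum 125
  x=2 (Brookfield, w=125) cum 250  ← median
  x=4 (Calder, w=70) cum 320
⇒ x* = 2
y-coordinate, sorted with cumulative weight:
  y=2 (Calder, w=70) cum 70
  y=7 (Denby, w=50) cum 120
  y=8 (Ashton, w=75) cum 195  ← median
  y=10 (Brookfield, w=125) cum 320
⇒ y* = 8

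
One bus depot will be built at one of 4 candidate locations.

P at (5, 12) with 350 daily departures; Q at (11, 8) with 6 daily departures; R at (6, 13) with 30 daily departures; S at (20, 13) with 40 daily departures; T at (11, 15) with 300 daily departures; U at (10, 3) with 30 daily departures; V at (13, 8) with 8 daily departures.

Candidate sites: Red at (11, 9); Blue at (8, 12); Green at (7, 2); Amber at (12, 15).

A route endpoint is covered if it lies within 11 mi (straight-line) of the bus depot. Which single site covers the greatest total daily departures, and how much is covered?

Red, covering 764

Coverage radius r = 11 mi; a point is covered iff (Δx)²+(Δy)² ≤ 11² = 121.
  Red (11, 9): covers {P, Q, R, S, T, U, V} → 764
  Blue (8, 12): covers {P, Q, R, T, U, V} → 724
  Green (7, 2): covers {P, Q, U, V} → 394
  Amber (12, 15): covers {P, Q, R, S, T, V} → 734
Maximum coverage at Red: 764 daily departures.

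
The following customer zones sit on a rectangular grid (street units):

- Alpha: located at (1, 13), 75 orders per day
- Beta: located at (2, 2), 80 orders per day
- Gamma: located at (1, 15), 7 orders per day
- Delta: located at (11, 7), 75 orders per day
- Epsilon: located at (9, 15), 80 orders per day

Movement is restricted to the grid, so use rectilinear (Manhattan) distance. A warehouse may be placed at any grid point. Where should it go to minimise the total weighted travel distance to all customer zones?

(2, 13)

Manhattan distance separates: Σwᵢ(|x−xᵢ|+|y−yᵢ|) = Σwᵢ|x−xᵢ| + Σwᵢ|y−yᵢ|, so x and y are optimised independently as 1-D weighted medians.
Total weight W = 317; half = 158.5.
x-coordinate, sorted with cumulative weight:
  x=1 (Alpha, w=75) cum 75
  x=1 (Gamma, w=7) cum 82
  x=2 (Beta, w=80) cum 162  ← median
  x=9 (Epsilon, w=80) cum 242
  x=11 (Delta, w=75) cum 317
⇒ x* = 2
y-coordinate, sorted with cumulative weight:
  y=2 (Beta, w=80) cum 80
  y=7 (Delta, w=75) cum 155
  y=13 (Alpha, w=75) cum 230  ← median
  y=15 (Gamma, w=7) cum 237
  y=15 (Epsilon, w=80) cum 317
⇒ y* = 13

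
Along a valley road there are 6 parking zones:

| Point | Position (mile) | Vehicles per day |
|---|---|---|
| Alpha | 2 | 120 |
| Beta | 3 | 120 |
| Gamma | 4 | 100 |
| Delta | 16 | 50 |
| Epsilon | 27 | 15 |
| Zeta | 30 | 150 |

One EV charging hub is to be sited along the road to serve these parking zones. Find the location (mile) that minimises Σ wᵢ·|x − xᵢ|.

For a sum of weighted absolute distances on a line, the optimum is the weighted median (not the mean). Total weight W = 555; half-weight = 277.5.
Sort by position and accumulate weight:
  mile 2 (Alpha, w=120) → cum 120
  mile 3 (Beta, w=120) → cum 240
  mile 4 (Gamma, w=100) → cum 340  ≥ 277.5 → median here
  mile 16 (Delta, w=50) → cum 390
  mile 27 (Epsilon, w=15) → cum 405
  mile 30 (Zeta, w=150) → cum 555
Optimal location: mile 4.

x = 4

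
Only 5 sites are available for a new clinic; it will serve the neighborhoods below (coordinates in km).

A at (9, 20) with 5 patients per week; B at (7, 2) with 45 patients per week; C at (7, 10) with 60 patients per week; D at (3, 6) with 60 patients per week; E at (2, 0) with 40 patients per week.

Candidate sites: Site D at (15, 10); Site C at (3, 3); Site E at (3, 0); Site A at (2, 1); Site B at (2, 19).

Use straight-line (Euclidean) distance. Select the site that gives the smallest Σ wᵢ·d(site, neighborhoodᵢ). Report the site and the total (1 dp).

Site C, total 1065.9 km

Total weighted distance at each candidate:
  Site D (15, 10): total = 2462.4
  Site C (3, 3): total = 1065.9
  Site E (3, 0): total = 1351.9
  Site A (2, 1): total = 1294.4
  Site B (2, 19): total = 2992.8
Minimum is at Site C with total 1065.9 km.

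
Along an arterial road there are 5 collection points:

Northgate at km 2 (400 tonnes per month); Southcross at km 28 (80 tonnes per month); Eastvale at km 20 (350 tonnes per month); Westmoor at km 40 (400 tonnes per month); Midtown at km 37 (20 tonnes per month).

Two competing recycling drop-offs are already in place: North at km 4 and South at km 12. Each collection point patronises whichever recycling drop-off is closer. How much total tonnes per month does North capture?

The indifferent point is the midpoint (4+12)/2 = 8; collection points left of it (closer to North at 4) go to North, those right go to South.
  Northgate at 2 (w=400) → North
  Eastvale at 20 (w=350) → South
  Southcross at 28 (w=80) → South
  Midtown at 37 (w=20) → South
  Westmoor at 40 (w=400) → South
North captures 400; South captures 850.

400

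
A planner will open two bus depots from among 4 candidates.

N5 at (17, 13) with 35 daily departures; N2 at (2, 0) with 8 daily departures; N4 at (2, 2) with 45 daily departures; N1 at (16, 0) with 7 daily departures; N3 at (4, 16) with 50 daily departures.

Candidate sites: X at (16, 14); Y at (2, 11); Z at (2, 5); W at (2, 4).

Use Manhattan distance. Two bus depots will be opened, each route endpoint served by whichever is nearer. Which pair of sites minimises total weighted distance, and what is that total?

{X, W}, total 990

Evaluate every pair (each demand assigned to the nearer of the two):
  {X, W}: total = 990
  {X, Z}: total = 993
  {X, Y}: total = 1011
  {Y, W}: total = 1193
  {Y, Z}: total = 1253
  {Z, W}: total = 1703
Best pair: {X, W} with total 990.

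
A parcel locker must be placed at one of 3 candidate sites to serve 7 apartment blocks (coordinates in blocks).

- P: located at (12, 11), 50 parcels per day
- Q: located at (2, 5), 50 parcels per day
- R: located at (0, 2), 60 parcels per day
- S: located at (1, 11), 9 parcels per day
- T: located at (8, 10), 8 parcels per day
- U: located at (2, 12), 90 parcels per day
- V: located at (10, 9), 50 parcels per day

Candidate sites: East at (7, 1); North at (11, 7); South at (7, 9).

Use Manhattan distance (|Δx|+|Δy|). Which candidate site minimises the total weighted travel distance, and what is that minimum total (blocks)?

South, total 2598 blocks

Total weighted distance at each candidate:
  East (7, 1): total = 3894
  North (11, 7): total = 3344
  South (7, 9): total = 2598
Minimum is at South with total 2598 blocks.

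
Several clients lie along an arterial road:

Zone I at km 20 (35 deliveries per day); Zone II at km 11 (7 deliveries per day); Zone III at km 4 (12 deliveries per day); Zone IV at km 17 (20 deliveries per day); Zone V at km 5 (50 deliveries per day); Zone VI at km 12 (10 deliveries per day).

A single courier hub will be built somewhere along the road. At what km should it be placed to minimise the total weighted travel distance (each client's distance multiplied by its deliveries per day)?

For a sum of weighted absolute distances on a line, the optimum is the weighted median (not the mean). Total weight W = 134; half-weight = 67.
Sort by position and accumulate weight:
  km 4 (Zone III, w=12) → cum 12
  km 5 (Zone V, w=50) → cum 62
  km 11 (Zone II, w=7) → cum 69  ≥ 67 → median here
  km 12 (Zone VI, w=10) → cum 79
  km 17 (Zone IV, w=20) → cum 99
  km 20 (Zone I, w=35) → cum 134
Optimal location: km 11.

x = 11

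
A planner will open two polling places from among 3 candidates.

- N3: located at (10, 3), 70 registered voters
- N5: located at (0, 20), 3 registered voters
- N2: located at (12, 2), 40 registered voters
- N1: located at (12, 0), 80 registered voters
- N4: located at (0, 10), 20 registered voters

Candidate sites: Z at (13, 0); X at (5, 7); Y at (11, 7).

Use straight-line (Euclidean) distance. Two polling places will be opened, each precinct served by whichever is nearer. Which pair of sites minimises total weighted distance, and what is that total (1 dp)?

Evaluate every pair (each demand assigned to the nearer of the two):
  {Z, X}: total = 624.8
  {Z, Y}: total = 737.2
  {X, Y}: total = 1216.7
Best pair: {Z, X} with total 624.8.

{Z, X}, total 624.8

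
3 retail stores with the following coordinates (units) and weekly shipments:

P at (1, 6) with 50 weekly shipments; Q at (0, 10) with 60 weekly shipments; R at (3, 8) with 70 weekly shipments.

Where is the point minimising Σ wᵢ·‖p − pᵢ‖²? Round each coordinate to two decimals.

(1.44, 8.11)

The minimiser of Σwᵢ‖p−pᵢ‖² is the weighted centroid p* = (Σwᵢpᵢ)/(Σwᵢ).
Σwᵢ = 180.
Σwᵢxᵢ = 50·1 + 60·0 + 70·3 = 260.
Σwᵢyᵢ = 50·6 + 60·10 + 70·8 = 1460.
x* = 260/180 = 1.44, y* = 1460/180 = 8.11.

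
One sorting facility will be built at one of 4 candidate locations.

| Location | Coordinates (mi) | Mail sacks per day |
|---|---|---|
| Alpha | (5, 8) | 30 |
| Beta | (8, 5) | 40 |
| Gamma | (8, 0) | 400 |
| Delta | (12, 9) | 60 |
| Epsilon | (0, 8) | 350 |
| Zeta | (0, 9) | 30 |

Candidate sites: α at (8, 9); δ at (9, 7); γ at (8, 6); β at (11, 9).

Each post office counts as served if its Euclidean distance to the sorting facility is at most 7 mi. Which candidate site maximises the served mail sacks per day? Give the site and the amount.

Coverage radius r = 7 mi; a point is covered iff (Δx)²+(Δy)² ≤ 7² = 49.
  α (8, 9): covers {Alpha, Beta, Delta} → 130
  δ (9, 7): covers {Alpha, Beta, Delta} → 130
  γ (8, 6): covers {Alpha, Beta, Gamma, Delta} → 530
  β (11, 9): covers {Alpha, Beta, Delta} → 130
Maximum coverage at γ: 530 mail sacks per day.

γ, covering 530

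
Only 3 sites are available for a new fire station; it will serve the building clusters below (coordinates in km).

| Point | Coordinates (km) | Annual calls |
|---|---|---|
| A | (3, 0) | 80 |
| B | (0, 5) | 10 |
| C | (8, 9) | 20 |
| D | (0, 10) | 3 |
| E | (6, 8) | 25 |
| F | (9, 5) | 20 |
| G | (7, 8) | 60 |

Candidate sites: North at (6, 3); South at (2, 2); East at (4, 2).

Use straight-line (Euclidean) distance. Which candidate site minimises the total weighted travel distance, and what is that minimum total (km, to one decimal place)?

North, total 1059.9 km

Total weighted distance at each candidate:
  North (6, 3): total = 1059.9
  South (2, 2): total = 1225.3
  East (4, 2): total = 1094.2
Minimum is at North with total 1059.9 km.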